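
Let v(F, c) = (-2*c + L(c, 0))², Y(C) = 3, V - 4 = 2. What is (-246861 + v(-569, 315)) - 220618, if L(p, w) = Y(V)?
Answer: -74350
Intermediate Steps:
V = 6 (V = 4 + 2 = 6)
L(p, w) = 3
v(F, c) = (3 - 2*c)² (v(F, c) = (-2*c + 3)² = (3 - 2*c)²)
(-246861 + v(-569, 315)) - 220618 = (-246861 + (-3 + 2*315)²) - 220618 = (-246861 + (-3 + 630)²) - 220618 = (-246861 + 627²) - 220618 = (-246861 + 393129) - 220618 = 146268 - 220618 = -74350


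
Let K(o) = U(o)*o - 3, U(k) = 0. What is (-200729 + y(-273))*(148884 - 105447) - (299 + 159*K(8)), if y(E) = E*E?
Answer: -5481749222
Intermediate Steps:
y(E) = E²
K(o) = -3 (K(o) = 0*o - 3 = 0 - 3 = -3)
(-200729 + y(-273))*(148884 - 105447) - (299 + 159*K(8)) = (-200729 + (-273)²)*(148884 - 105447) - (299 + 159*(-3)) = (-200729 + 74529)*43437 - (299 - 477) = -126200*43437 - 1*(-178) = -5481749400 + 178 = -5481749222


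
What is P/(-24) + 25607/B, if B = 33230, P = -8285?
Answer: 137962559/398760 ≈ 345.98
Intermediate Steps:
P/(-24) + 25607/B = -8285/(-24) + 25607/33230 = -8285*(-1/24) + 25607*(1/33230) = 8285/24 + 25607/33230 = 137962559/398760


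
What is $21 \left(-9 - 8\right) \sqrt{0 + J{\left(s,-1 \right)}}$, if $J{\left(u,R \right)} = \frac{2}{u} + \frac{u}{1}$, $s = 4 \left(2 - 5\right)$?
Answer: $- \frac{119 i \sqrt{438}}{2} \approx - 1245.2 i$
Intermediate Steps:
$s = -12$ ($s = 4 \left(-3\right) = -12$)
$J{\left(u,R \right)} = u + \frac{2}{u}$ ($J{\left(u,R \right)} = \frac{2}{u} + u 1 = \frac{2}{u} + u = u + \frac{2}{u}$)
$21 \left(-9 - 8\right) \sqrt{0 + J{\left(s,-1 \right)}} = 21 \left(-9 - 8\right) \sqrt{0 - \left(12 - \frac{2}{-12}\right)} = 21 \left(-9 - 8\right) \sqrt{0 + \left(-12 + 2 \left(- \frac{1}{12}\right)\right)} = 21 \left(-17\right) \sqrt{0 - \frac{73}{6}} = - 357 \sqrt{0 - \frac{73}{6}} = - 357 \sqrt{- \frac{73}{6}} = - 357 \frac{i \sqrt{438}}{6} = - \frac{119 i \sqrt{438}}{2}$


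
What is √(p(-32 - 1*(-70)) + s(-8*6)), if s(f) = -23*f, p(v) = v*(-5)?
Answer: √914 ≈ 30.232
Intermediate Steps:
p(v) = -5*v
√(p(-32 - 1*(-70)) + s(-8*6)) = √(-5*(-32 - 1*(-70)) - (-184)*6) = √(-5*(-32 + 70) - 23*(-48)) = √(-5*38 + 1104) = √(-190 + 1104) = √914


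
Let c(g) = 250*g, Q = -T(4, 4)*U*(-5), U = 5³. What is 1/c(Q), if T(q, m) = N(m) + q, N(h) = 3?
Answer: 1/1093750 ≈ 9.1429e-7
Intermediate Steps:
U = 125
T(q, m) = 3 + q
Q = 4375 (Q = -(3 + 4)*125*(-5) = -7*125*(-5) = -875*(-5) = -1*(-4375) = 4375)
1/c(Q) = 1/(250*4375) = 1/1093750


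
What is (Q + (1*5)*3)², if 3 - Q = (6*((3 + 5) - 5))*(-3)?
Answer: 5184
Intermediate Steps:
Q = 57 (Q = 3 - 6*((3 + 5) - 5)*(-3) = 3 - 6*(8 - 5)*(-3) = 3 - 6*3*(-3) = 3 - 18*(-3) = 3 - 1*(-54) = 3 + 54 = 57)
(Q + (1*5)*3)² = (57 + (1*5)*3)² = (57 + 5*3)² = (57 + 15)² = 72² = 5184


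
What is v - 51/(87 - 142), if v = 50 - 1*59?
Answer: -444/55 ≈ -8.0727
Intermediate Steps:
v = -9 (v = 50 - 59 = -9)
v - 51/(87 - 142) = -9 - 51/(87 - 142) = -9 - 51/(-55) = -9 - 1/55*(-51) = -9 + 51/55 = -444/55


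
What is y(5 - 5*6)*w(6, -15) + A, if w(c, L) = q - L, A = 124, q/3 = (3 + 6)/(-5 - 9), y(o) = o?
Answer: -2839/14 ≈ -202.79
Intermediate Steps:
q = -27/14 (q = 3*((3 + 6)/(-5 - 9)) = 3*(9/(-14)) = 3*(9*(-1/14)) = 3*(-9/14) = -27/14 ≈ -1.9286)
w(c, L) = -27/14 - L
y(5 - 5*6)*w(6, -15) + A = (5 - 5*6)*(-27/14 - 1*(-15)) + 124 = (5 - 30)*(-27/14 + 15) + 124 = -25*183/14 + 124 = -4575/14 + 124 = -2839/14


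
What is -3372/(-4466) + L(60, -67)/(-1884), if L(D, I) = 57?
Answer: 1016381/1402324 ≈ 0.72478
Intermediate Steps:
-3372/(-4466) + L(60, -67)/(-1884) = -3372/(-4466) + 57/(-1884) = -3372*(-1/4466) + 57*(-1/1884) = 1686/2233 - 19/628 = 1016381/1402324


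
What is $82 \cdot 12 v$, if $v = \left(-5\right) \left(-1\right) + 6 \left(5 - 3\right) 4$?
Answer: $52152$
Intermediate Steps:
$v = 53$ ($v = 5 + 6 \left(5 - 3\right) 4 = 5 + 6 \cdot 2 \cdot 4 = 5 + 12 \cdot 4 = 5 + 48 = 53$)
$82 \cdot 12 v = 82 \cdot 12 \cdot 53 = 984 \cdot 53 = 52152$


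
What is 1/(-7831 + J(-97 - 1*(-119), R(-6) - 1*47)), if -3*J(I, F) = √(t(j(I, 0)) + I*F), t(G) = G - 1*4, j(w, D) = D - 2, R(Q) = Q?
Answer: -70479/551922221 + 6*I*√293/551922221 ≈ -0.0001277 + 1.8608e-7*I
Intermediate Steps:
j(w, D) = -2 + D
t(G) = -4 + G (t(G) = G - 4 = -4 + G)
J(I, F) = -√(-6 + F*I)/3 (J(I, F) = -√((-4 + (-2 + 0)) + I*F)/3 = -√((-4 - 2) + F*I)/3 = -√(-6 + F*I)/3)
1/(-7831 + J(-97 - 1*(-119), R(-6) - 1*47)) = 1/(-7831 - √(-6 + (-6 - 1*47)*(-97 - 1*(-119)))/3) = 1/(-7831 - √(-6 + (-6 - 47)*(-97 + 119))/3) = 1/(-7831 - √(-6 - 53*22)/3) = 1/(-7831 - √(-6 - 1166)/3) = 1/(-7831 - 2*I*√293/3)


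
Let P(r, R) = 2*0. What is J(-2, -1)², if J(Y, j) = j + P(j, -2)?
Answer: 1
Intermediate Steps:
P(r, R) = 0
J(Y, j) = j (J(Y, j) = j + 0 = j)
J(-2, -1)² = (-1)² = 1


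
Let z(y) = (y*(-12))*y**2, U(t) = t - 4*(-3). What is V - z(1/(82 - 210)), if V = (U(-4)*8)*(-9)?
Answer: -301989891/524288 ≈ -576.00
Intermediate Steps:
U(t) = 12 + t (U(t) = t + 12 = 12 + t)
z(y) = -12*y**3 (z(y) = (-12*y)*y**2 = -12*y**3)
V = -576 (V = ((12 - 4)*8)*(-9) = (8*8)*(-9) = 64*(-9) = -576)
V - z(1/(82 - 210)) = -576 - (-12)*(1/(82 - 210))**3 = -576 - (-12)*(1/(-128))**3 = -576 - (-12)*(-1/128)**3 = -576 - (-12)*(-1)/2097152 = -576 - 1*3/524288 = -576 - 3/524288 = -301989891/524288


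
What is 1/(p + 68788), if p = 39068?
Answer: 1/107856 ≈ 9.2716e-6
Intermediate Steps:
1/(p + 68788) = 1/(39068 + 68788) = 1/107856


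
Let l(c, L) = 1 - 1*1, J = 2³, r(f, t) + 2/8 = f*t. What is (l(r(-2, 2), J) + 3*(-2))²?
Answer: 36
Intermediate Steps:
r(f, t) = -¼ + f*t
J = 8
l(c, L) = 0 (l(c, L) = 1 - 1 = 0)
(l(r(-2, 2), J) + 3*(-2))² = (0 + 3*(-2))² = (0 - 6)² = (-6)² = 36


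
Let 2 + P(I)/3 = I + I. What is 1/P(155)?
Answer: 1/924 ≈ 0.0010823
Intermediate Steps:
P(I) = -6 + 6*I (P(I) = -6 + 3*(I + I) = -6 + 3*(2*I) = -6 + 6*I)
1/P(155) = 1/(-6 + 6*155) = 1/(-6 + 930) = 1/924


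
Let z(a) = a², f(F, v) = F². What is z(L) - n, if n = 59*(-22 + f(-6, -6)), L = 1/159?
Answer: -20882105/25281 ≈ -826.00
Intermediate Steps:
L = 1/159 ≈ 0.0062893
n = 826 (n = 59*(-22 + (-6)²) = 59*(-22 + 36) = 59*14 = 826)
z(L) - n = (1/159)² - 1*826 = 1/25281 - 826 = -20882105/25281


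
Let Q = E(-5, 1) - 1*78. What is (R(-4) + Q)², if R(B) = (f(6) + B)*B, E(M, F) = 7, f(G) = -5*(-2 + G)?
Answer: 625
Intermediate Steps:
f(G) = 10 - 5*G
R(B) = B*(-20 + B) (R(B) = ((10 - 5*6) + B)*B = ((10 - 30) + B)*B = (-20 + B)*B = B*(-20 + B))
Q = -71 (Q = 7 - 1*78 = 7 - 78 = -71)
(R(-4) + Q)² = (-4*(-20 - 4) - 71)² = (-4*(-24) - 71)² = (96 - 71)² = 25² = 625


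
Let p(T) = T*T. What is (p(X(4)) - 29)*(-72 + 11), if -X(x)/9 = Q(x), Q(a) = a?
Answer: -77287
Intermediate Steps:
X(x) = -9*x
p(T) = T²
(p(X(4)) - 29)*(-72 + 11) = ((-9*4)² - 29)*(-72 + 11) = ((-36)² - 29)*(-61) = (1296 - 29)*(-61) = 1267*(-61) = -77287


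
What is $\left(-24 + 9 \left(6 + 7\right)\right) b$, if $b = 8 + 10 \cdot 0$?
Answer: $744$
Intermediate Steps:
$b = 8$ ($b = 8 + 0 = 8$)
$\left(-24 + 9 \left(6 + 7\right)\right) b = \left(-24 + 9 \left(6 + 7\right)\right) 8 = \left(-24 + 9 \cdot 13\right) 8 = \left(-24 + 117\right) 8 = 93 \cdot 8 = 744$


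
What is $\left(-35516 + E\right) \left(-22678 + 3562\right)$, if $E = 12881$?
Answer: $432690660$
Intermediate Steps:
$\left(-35516 + E\right) \left(-22678 + 3562\right) = \left(-35516 + 12881\right) \left(-22678 + 3562\right) = \left(-22635\right) \left(-19116\right) = 432690660$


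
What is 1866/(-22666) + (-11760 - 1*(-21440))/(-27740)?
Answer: -6779243/15718871 ≈ -0.43128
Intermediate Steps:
1866/(-22666) + (-11760 - 1*(-21440))/(-27740) = 1866*(-1/22666) + (-11760 + 21440)*(-1/27740) = -933/11333 + 9680*(-1/27740) = -933/11333 - 484/1387 = -6779243/15718871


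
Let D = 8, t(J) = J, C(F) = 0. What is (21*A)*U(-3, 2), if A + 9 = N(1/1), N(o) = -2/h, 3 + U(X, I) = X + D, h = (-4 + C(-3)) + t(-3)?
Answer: -366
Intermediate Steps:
h = -7 (h = (-4 + 0) - 3 = -4 - 3 = -7)
U(X, I) = 5 + X (U(X, I) = -3 + (X + 8) = -3 + (8 + X) = 5 + X)
N(o) = 2/7 (N(o) = -2/(-7) = -2*(-⅐) = 2/7)
A = -61/7 (A = -9 + 2/7 = -61/7 ≈ -8.7143)
(21*A)*U(-3, 2) = (21*(-61/7))*(5 - 3) = -183*2 = -366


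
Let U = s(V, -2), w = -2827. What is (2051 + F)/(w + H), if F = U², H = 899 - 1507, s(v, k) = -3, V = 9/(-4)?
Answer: -412/687 ≈ -0.59971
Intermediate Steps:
V = -9/4 (V = 9*(-¼) = -9/4 ≈ -2.2500)
H = -608
U = -3
F = 9 (F = (-3)² = 9)
(2051 + F)/(w + H) = (2051 + 9)/(-2827 - 608) = 2060/(-3435) = 2060*(-1/3435) = -412/687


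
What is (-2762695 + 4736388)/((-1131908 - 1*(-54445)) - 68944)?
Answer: -1973693/1146407 ≈ -1.7216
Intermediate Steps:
(-2762695 + 4736388)/((-1131908 - 1*(-54445)) - 68944) = 1973693/((-1131908 + 54445) - 68944) = 1973693/(-1077463 - 68944) = 1973693/(-1146407) = 1973693*(-1/1146407) = -1973693/1146407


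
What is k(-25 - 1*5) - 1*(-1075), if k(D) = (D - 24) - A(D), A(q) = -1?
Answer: 1022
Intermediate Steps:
k(D) = -23 + D (k(D) = (D - 24) - 1*(-1) = (-24 + D) + 1 = -23 + D)
k(-25 - 1*5) - 1*(-1075) = (-23 + (-25 - 1*5)) - 1*(-1075) = (-23 + (-25 - 5)) + 1075 = (-23 - 30) + 1075 = -53 + 1075 = 1022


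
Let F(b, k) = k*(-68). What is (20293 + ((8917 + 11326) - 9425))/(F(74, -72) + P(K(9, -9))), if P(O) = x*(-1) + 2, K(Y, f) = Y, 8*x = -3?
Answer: 248888/39187 ≈ 6.3513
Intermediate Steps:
x = -3/8 (x = (⅛)*(-3) = -3/8 ≈ -0.37500)
P(O) = 19/8 (P(O) = -3/8*(-1) + 2 = 3/8 + 2 = 19/8)
F(b, k) = -68*k
(20293 + ((8917 + 11326) - 9425))/(F(74, -72) + P(K(9, -9))) = (20293 + ((8917 + 11326) - 9425))/(-68*(-72) + 19/8) = (20293 + (20243 - 9425))/(4896 + 19/8) = (20293 + 10818)/(39187/8) = 31111*(8/39187) = 248888/39187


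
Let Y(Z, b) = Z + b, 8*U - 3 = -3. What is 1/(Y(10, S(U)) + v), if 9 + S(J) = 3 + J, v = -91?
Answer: -1/87 ≈ -0.011494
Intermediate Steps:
U = 0 (U = 3/8 + (⅛)*(-3) = 3/8 - 3/8 = 0)
S(J) = -6 + J (S(J) = -9 + (3 + J) = -6 + J)
1/(Y(10, S(U)) + v) = 1/((10 + (-6 + 0)) - 91) = 1/((10 - 6) - 91) = 1/(4 - 91) = 1/(-87) = -1/87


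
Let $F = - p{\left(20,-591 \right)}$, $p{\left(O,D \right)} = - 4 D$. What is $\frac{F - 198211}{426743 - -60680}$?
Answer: $- \frac{200575}{487423} \approx -0.4115$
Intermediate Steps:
$F = -2364$ ($F = - \left(-4\right) \left(-591\right) = \left(-1\right) 2364 = -2364$)
$\frac{F - 198211}{426743 - -60680} = \frac{-2364 - 198211}{426743 - -60680} = - \frac{200575}{426743 + 60680} = - \frac{200575}{487423}$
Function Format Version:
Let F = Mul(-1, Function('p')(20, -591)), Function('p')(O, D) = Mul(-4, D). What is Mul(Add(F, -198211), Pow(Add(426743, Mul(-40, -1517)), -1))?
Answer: Rational(-200575, 487423) ≈ -0.41150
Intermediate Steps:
F = -2364 (F = Mul(-1, Mul(-4, -591)) = Mul(-1, 2364) = -2364)
Mul(Add(F, -198211), Pow(Add(426743, Mul(-40, -1517)), -1)) = Mul(Add(-2364, -198211), Pow(Add(426743, Mul(-40, -1517)), -1)) = Mul(-200575, Pow(Add(426743, 60680), -1)) = Mul(-200575, Pow(487423, -1)) = Mul(-200575, Rational(1, 487423)) = Rational(-200575, 487423)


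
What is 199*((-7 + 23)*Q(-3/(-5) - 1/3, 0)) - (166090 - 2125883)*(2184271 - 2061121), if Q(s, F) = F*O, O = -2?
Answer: 241348507950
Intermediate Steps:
Q(s, F) = -2*F (Q(s, F) = F*(-2) = -2*F)
199*((-7 + 23)*Q(-3/(-5) - 1/3, 0)) - (166090 - 2125883)*(2184271 - 2061121) = 199*((-7 + 23)*(-2*0)) - (166090 - 2125883)*(2184271 - 2061121) = 199*(16*0) - (-1959793)*123150 = 199*0 - 1*(-241348507950) = 0 + 241348507950 = 241348507950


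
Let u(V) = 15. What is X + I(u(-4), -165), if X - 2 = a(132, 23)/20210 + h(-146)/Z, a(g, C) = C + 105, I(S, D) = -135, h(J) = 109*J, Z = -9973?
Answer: -13241913703/100777165 ≈ -131.40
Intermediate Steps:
a(g, C) = 105 + C
X = 363003572/100777165 (X = 2 + ((105 + 23)/20210 + (109*(-146))/(-9973)) = 2 + (128*(1/20210) - 15914*(-1/9973)) = 2 + (64/10105 + 15914/9973) = 2 + 161449242/100777165 = 363003572/100777165 ≈ 3.6020)
X + I(u(-4), -165) = 363003572/100777165 - 135 = -13241913703/100777165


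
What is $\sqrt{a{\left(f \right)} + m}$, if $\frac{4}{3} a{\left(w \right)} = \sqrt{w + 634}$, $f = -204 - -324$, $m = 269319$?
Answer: $\frac{\sqrt{1077276 + 3 \sqrt{754}}}{2} \approx 518.98$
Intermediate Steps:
$f = 120$ ($f = -204 + 324 = 120$)
$a{\left(w \right)} = \frac{3 \sqrt{634 + w}}{4}$ ($a{\left(w \right)} = \frac{3 \sqrt{w + 634}}{4} = \frac{3 \sqrt{634 + w}}{4}$)
$\sqrt{a{\left(f \right)} + m} = \sqrt{\frac{3 \sqrt{634 + 120}}{4} + 269319} = \sqrt{\frac{3 \sqrt{754}}{4} + 269319} = \sqrt{269319 + \frac{3 \sqrt{754}}{4}}$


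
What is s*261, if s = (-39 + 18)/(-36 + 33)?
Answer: 1827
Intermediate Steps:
s = 7 (s = -21/(-3) = -21*(-1/3) = 7)
s*261 = 7*261 = 1827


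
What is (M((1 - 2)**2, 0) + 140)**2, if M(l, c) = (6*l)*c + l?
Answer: 19881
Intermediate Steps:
M(l, c) = l + 6*c*l (M(l, c) = 6*c*l + l = l + 6*c*l)
(M((1 - 2)**2, 0) + 140)**2 = ((1 - 2)**2*(1 + 6*0) + 140)**2 = ((-1)**2*(1 + 0) + 140)**2 = (1*1 + 140)**2 = (1 + 140)**2 = 141**2 = 19881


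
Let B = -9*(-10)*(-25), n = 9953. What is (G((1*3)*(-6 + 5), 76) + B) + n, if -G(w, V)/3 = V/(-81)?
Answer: 208057/27 ≈ 7705.8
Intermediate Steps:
B = -2250 (B = 90*(-25) = -2250)
G(w, V) = V/27 (G(w, V) = -3*V/(-81) = -3*V*(-1)/81 = -(-1)*V/27 = V/27)
(G((1*3)*(-6 + 5), 76) + B) + n = ((1/27)*76 - 2250) + 9953 = (76/27 - 2250) + 9953 = -60674/27 + 9953 = 208057/27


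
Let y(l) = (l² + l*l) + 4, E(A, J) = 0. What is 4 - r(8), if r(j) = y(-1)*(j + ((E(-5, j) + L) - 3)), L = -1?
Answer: -20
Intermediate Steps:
y(l) = 4 + 2*l² (y(l) = (l² + l²) + 4 = 2*l² + 4 = 4 + 2*l²)
r(j) = -24 + 6*j (r(j) = (4 + 2*(-1)²)*(j + ((0 - 1) - 3)) = (4 + 2*1)*(j + (-1 - 3)) = (4 + 2)*(j - 4) = 6*(-4 + j) = -24 + 6*j)
4 - r(8) = 4 - (-24 + 6*8) = 4 - (-24 + 48) = 4 - 1*24 = 4 - 24 = -20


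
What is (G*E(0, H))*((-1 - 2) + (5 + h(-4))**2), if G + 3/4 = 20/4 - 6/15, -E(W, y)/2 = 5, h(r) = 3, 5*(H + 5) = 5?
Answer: -4697/2 ≈ -2348.5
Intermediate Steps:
H = -4 (H = -5 + (1/5)*5 = -5 + 1 = -4)
E(W, y) = -10 (E(W, y) = -2*5 = -10)
G = 77/20 (G = -3/4 + (20/4 - 6/15) = -3/4 + (20*(1/4) - 6*1/15) = -3/4 + (5 - 2/5) = -3/4 + 23/5 = 77/20 ≈ 3.8500)
(G*E(0, H))*((-1 - 2) + (5 + h(-4))**2) = ((77/20)*(-10))*((-1 - 2) + (5 + 3)**2) = -77*(-3 + 8**2)/2 = -77*(-3 + 64)/2 = -77/2*61 = -4697/2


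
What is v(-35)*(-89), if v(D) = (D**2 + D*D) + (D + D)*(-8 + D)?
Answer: -485940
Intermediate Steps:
v(D) = 2*D**2 + 2*D*(-8 + D) (v(D) = (D**2 + D**2) + (2*D)*(-8 + D) = 2*D**2 + 2*D*(-8 + D))
v(-35)*(-89) = (4*(-35)*(-4 - 35))*(-89) = (4*(-35)*(-39))*(-89) = 5460*(-89) = -485940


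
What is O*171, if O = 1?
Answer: 171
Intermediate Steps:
O*171 = 1*171 = 171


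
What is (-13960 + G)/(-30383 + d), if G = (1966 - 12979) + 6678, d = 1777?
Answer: 18295/28606 ≈ 0.63955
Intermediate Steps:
G = -4335 (G = -11013 + 6678 = -4335)
(-13960 + G)/(-30383 + d) = (-13960 - 4335)/(-30383 + 1777) = -18295/(-28606) = -18295*(-1/28606) = 18295/28606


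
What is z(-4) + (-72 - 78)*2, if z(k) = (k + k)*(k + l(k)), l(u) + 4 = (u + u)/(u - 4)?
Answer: -244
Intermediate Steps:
l(u) = -4 + 2*u/(-4 + u) (l(u) = -4 + (u + u)/(u - 4) = -4 + (2*u)/(-4 + u) = -4 + 2*u/(-4 + u))
z(k) = 2*k*(k + 2*(8 - k)/(-4 + k)) (z(k) = (k + k)*(k + 2*(8 - k)/(-4 + k)) = (2*k)*(k + 2*(8 - k)/(-4 + k)) = 2*k*(k + 2*(8 - k)/(-4 + k)))
z(-4) + (-72 - 78)*2 = 2*(-4)*(16 + (-4)² - 6*(-4))/(-4 - 4) + (-72 - 78)*2 = 2*(-4)*(16 + 16 + 24)/(-8) - 150*2 = 2*(-4)*(-⅛)*56 - 300 = 56 - 300 = -244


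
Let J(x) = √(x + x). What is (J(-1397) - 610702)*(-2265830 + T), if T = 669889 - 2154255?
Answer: 2290252197592 - 3750196*I*√2794 ≈ 2.2903e+12 - 1.9823e+8*I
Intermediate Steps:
T = -1484366
J(x) = √2*√x (J(x) = √(2*x) = √2*√x)
(J(-1397) - 610702)*(-2265830 + T) = (√2*√(-1397) - 610702)*(-2265830 - 1484366) = (√2*(I*√1397) - 610702)*(-3750196) = (I*√2794 - 610702)*(-3750196) = (-610702 + I*√2794)*(-3750196) = 2290252197592 - 3750196*I*√2794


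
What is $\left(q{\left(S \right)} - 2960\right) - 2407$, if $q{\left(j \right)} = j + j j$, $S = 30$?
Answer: $-4437$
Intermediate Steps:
$q{\left(j \right)} = j + j^{2}$
$\left(q{\left(S \right)} - 2960\right) - 2407 = \left(30 \left(1 + 30\right) - 2960\right) - 2407 = \left(30 \cdot 31 - 2960\right) - 2407 = \left(930 - 2960\right) - 2407 = -2030 - 2407 = -4437$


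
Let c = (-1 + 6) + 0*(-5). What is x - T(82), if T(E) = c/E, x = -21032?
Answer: -1724629/82 ≈ -21032.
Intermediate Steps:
c = 5 (c = 5 + 0 = 5)
T(E) = 5/E
x - T(82) = -21032 - 5/82 = -1724629/82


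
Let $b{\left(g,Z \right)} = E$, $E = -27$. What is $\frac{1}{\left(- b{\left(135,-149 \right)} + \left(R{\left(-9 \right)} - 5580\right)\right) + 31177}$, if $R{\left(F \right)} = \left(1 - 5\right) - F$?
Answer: $\frac{1}{25629} \approx 3.9018 \cdot 10^{-5}$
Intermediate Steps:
$b{\left(g,Z \right)} = -27$
$R{\left(F \right)} = -4 - F$
$\frac{1}{\left(- b{\left(135,-149 \right)} + \left(R{\left(-9 \right)} - 5580\right)\right) + 31177} = \frac{1}{\left(\left(-1\right) \left(-27\right) - 5575\right) + 31177} = \frac{1}{\left(27 + \left(\left(-4 + 9\right) - 5580\right)\right) + 31177} = \frac{1}{\left(27 + \left(5 - 5580\right)\right) + 31177} = \frac{1}{\left(27 - 5575\right) + 31177} = \frac{1}{-5548 + 31177} = \frac{1}{25629}$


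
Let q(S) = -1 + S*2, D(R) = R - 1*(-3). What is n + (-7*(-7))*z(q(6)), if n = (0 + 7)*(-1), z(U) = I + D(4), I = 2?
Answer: 434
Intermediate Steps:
D(R) = 3 + R (D(R) = R + 3 = 3 + R)
q(S) = -1 + 2*S
z(U) = 9 (z(U) = 2 + (3 + 4) = 2 + 7 = 9)
n = -7 (n = 7*(-1) = -7)
n + (-7*(-7))*z(q(6)) = -7 - 7*(-7)*9 = -7 + 49*9 = -7 + 441 = 434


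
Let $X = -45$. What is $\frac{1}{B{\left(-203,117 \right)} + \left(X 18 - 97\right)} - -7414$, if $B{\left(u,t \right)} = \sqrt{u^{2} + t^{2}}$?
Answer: $\frac{5692105007}{767751} - \frac{\sqrt{54898}}{767751} \approx 7414.0$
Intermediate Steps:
$B{\left(u,t \right)} = \sqrt{t^{2} + u^{2}}$
$\frac{1}{B{\left(-203,117 \right)} + \left(X 18 - 97\right)} - -7414 = \frac{1}{\sqrt{117^{2} + \left(-203\right)^{2}} - 907} - -7414 = \frac{1}{\sqrt{13689 + 41209} - 907} + 7414 = \frac{1}{\sqrt{54898} - 907} + 7414 = \frac{1}{-907 + \sqrt{54898}} + 7414 = 7414 + \frac{1}{-907 + \sqrt{54898}}$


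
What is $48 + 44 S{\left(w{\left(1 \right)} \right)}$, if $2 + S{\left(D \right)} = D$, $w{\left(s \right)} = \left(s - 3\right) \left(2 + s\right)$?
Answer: $-304$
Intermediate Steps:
$w{\left(s \right)} = \left(-3 + s\right) \left(2 + s\right)$
$S{\left(D \right)} = -2 + D$
$48 + 44 S{\left(w{\left(1 \right)} \right)} = 48 + 44 \left(-2 - \left(7 - 1\right)\right) = 48 + 44 \left(-2 - 6\right) = 48 + 44 \left(-8\right) = 48 - 352 = -304$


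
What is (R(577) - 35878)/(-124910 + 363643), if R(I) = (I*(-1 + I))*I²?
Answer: 110649583130/238733 ≈ 4.6349e+5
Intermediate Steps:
R(I) = I³*(-1 + I)
(R(577) - 35878)/(-124910 + 363643) = (577³*(-1 + 577) - 35878)/(-124910 + 363643) = (192100033*576 - 35878)/238733 = (110649619008 - 35878)*(1/238733) = 110649583130*(1/238733) = 110649583130/238733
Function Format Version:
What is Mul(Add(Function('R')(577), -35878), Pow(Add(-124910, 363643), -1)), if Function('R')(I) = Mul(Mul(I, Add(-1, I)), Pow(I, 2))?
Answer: Rational(110649583130, 238733) ≈ 4.6349e+5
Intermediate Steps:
Function('R')(I) = Mul(Pow(I, 3), Add(-1, I))
Mul(Add(Function('R')(577), -35878), Pow(Add(-124910, 363643), -1)) = Mul(Add(Mul(Pow(577, 3), Add(-1, 577)), -35878), Pow(Add(-124910, 363643), -1)) = Mul(Add(Mul(192100033, 576), -35878), Pow(238733, -1)) = Mul(Add(110649619008, -35878), Rational(1, 238733)) = Mul(110649583130, Rational(1, 238733)) = Rational(110649583130, 238733)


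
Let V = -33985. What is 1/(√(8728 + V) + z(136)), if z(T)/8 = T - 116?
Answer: 160/50857 - I*√25257/50857 ≈ 0.0031461 - 0.0031249*I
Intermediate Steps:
z(T) = -928 + 8*T (z(T) = 8*(T - 116) = 8*(-116 + T) = -928 + 8*T)
1/(√(8728 + V) + z(136)) = 1/(√(8728 - 33985) + (-928 + 8*136)) = 1/(√(-25257) + (-928 + 1088)) = 1/(I*√25257 + 160) = 1/(160 + I*√25257)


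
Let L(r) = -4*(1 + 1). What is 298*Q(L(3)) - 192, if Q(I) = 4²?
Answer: 4576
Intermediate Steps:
L(r) = -8 (L(r) = -4*2 = -8)
Q(I) = 16
298*Q(L(3)) - 192 = 298*16 - 192 = 4768 - 192 = 4576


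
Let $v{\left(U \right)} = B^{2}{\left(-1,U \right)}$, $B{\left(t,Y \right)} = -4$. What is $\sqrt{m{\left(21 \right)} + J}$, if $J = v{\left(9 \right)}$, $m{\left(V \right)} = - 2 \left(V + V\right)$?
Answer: $2 i \sqrt{17} \approx 8.2462 i$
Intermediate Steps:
$m{\left(V \right)} = - 4 V$ ($m{\left(V \right)} = - 2 \cdot 2 V = - 4 V$)
$v{\left(U \right)} = 16$ ($v{\left(U \right)} = \left(-4\right)^{2} = 16$)
$J = 16$
$\sqrt{m{\left(21 \right)} + J} = \sqrt{\left(-4\right) 21 + 16} = \sqrt{-84 + 16} = \sqrt{-68} = 2 i \sqrt{17}$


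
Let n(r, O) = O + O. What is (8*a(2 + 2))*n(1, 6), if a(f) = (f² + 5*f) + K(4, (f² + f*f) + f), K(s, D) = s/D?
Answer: 10400/3 ≈ 3466.7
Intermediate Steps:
n(r, O) = 2*O
a(f) = f² + 4/(f + 2*f²) + 5*f (a(f) = (f² + 5*f) + 4/((f² + f*f) + f) = (f² + 5*f) + 4/((f² + f²) + f) = (f² + 5*f) + 4/(2*f² + f) = (f² + 5*f) + 4/(f + 2*f²) = f² + 4/(f + 2*f²) + 5*f)
(8*a(2 + 2))*n(1, 6) = (8*((4 + (2 + 2)²*(1 + 2*(2 + 2))*(5 + (2 + 2)))/((2 + 2)*(1 + 2*(2 + 2)))))*(2*6) = (8*((4 + 4²*(1 + 2*4)*(5 + 4))/(4*(1 + 2*4))))*12 = (8*((4 + 16*(1 + 8)*9)/(4*(1 + 8))))*12 = (8*((¼)*(4 + 16*9*9)/9))*12 = (8*((¼)*(⅑)*(4 + 1296)))*12 = (8*((¼)*(⅑)*1300))*12 = (8*(325/9))*12 = (2600/9)*12 = 10400/3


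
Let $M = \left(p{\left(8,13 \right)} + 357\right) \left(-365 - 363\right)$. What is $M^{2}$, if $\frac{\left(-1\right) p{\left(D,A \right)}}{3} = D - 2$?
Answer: $60906291264$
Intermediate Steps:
$p{\left(D,A \right)} = 6 - 3 D$ ($p{\left(D,A \right)} = - 3 \left(D - 2\right) = - 3 \left(-2 + D\right) = 6 - 3 D$)
$M = -246792$ ($M = \left(\left(6 - 24\right) + 357\right) \left(-365 - 363\right) = \left(\left(6 - 24\right) + 357\right) \left(-728\right) = \left(-18 + 357\right) \left(-728\right) = 339 \left(-728\right) = -246792$)
$M^{2} = \left(-246792\right)^{2} = 60906291264$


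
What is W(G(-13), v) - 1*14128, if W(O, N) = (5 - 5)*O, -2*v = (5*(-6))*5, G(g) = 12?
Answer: -14128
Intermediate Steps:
v = 75 (v = -5*(-6)*5/2 = -(-15)*5 = -1/2*(-150) = 75)
W(O, N) = 0 (W(O, N) = 0*O = 0)
W(G(-13), v) - 1*14128 = 0 - 1*14128 = 0 - 14128 = -14128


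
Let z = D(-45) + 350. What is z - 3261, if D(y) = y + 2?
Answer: -2954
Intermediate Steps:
D(y) = 2 + y
z = 307 (z = (2 - 45) + 350 = -43 + 350 = 307)
z - 3261 = 307 - 3261 = -2954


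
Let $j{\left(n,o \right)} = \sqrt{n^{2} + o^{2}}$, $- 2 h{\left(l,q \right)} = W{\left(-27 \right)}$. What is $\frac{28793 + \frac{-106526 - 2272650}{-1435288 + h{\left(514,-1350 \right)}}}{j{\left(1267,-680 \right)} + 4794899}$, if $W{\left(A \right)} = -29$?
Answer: $\frac{396329176601554577}{65996902098440264064} - \frac{82656418123 \sqrt{2067689}}{65996902098440264064} \approx 0.0060035$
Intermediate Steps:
$h{\left(l,q \right)} = \frac{29}{2}$ ($h{\left(l,q \right)} = \left(- \frac{1}{2}\right) \left(-29\right) = \frac{29}{2}$)
$\frac{28793 + \frac{-106526 - 2272650}{-1435288 + h{\left(514,-1350 \right)}}}{j{\left(1267,-680 \right)} + 4794899} = \frac{28793 + \frac{-106526 - 2272650}{-1435288 + \frac{29}{2}}}{\sqrt{1267^{2} + \left(-680\right)^{2}} + 4794899} = \frac{28793 - \frac{2379176}{- \frac{2870547}{2}}}{\sqrt{1605289 + 462400} + 4794899} = \frac{28793 - - \frac{4758352}{2870547}}{\sqrt{2067689} + 4794899} = \frac{28793 + \frac{4758352}{2870547}}{4794899 + \sqrt{2067689}} = \frac{82656418123}{2870547 \left(4794899 + \sqrt{2067689}\right)}$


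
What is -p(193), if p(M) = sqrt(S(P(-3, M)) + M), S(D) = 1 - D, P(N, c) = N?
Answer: -sqrt(197) ≈ -14.036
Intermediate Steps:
p(M) = sqrt(4 + M) (p(M) = sqrt((1 - 1*(-3)) + M) = sqrt((1 + 3) + M) = sqrt(4 + M))
-p(193) = -sqrt(4 + 193) = -sqrt(197)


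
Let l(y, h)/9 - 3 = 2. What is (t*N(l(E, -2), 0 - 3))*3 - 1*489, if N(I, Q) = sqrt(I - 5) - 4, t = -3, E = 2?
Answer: -453 - 18*sqrt(10) ≈ -509.92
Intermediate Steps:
l(y, h) = 45 (l(y, h) = 27 + 9*2 = 27 + 18 = 45)
N(I, Q) = -4 + sqrt(-5 + I) (N(I, Q) = sqrt(-5 + I) - 4 = -4 + sqrt(-5 + I))
(t*N(l(E, -2), 0 - 3))*3 - 1*489 = -3*(-4 + sqrt(-5 + 45))*3 - 1*489 = -3*(-4 + sqrt(40))*3 - 489 = -3*(-4 + 2*sqrt(10))*3 - 489 = (12 - 6*sqrt(10))*3 - 489 = (36 - 18*sqrt(10)) - 489 = -453 - 18*sqrt(10)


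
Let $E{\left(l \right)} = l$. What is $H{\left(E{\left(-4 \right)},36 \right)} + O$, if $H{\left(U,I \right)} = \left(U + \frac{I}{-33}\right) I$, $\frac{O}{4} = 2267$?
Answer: $\frac{97732}{11} \approx 8884.7$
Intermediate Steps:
$O = 9068$ ($O = 4 \cdot 2267 = 9068$)
$H{\left(U,I \right)} = I \left(U - \frac{I}{33}\right)$ ($H{\left(U,I \right)} = \left(U + I \left(- \frac{1}{33}\right)\right) I = \left(U - \frac{I}{33}\right) I = I \left(U - \frac{I}{33}\right)$)
$H{\left(E{\left(-4 \right)},36 \right)} + O = \frac{1}{33} \cdot 36 \left(\left(-1\right) 36 + 33 \left(-4\right)\right) + 9068 = \frac{1}{33} \cdot 36 \left(-36 - 132\right) + 9068 = \frac{1}{33} \cdot 36 \left(-168\right) + 9068 = - \frac{2016}{11} + 9068 = \frac{97732}{11}$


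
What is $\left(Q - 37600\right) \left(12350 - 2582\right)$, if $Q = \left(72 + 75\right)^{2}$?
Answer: $-156200088$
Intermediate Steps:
$Q = 21609$ ($Q = 147^{2} = 21609$)
$\left(Q - 37600\right) \left(12350 - 2582\right) = \left(21609 - 37600\right) \left(12350 - 2582\right) = \left(-15991\right) 9768 = -156200088$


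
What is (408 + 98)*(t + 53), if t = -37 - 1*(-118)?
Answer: 67804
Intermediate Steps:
t = 81 (t = -37 + 118 = 81)
(408 + 98)*(t + 53) = (408 + 98)*(81 + 53) = 506*134 = 67804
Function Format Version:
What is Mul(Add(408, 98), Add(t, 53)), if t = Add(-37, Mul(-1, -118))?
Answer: 67804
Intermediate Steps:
t = 81 (t = Add(-37, 118) = 81)
Mul(Add(408, 98), Add(t, 53)) = Mul(Add(408, 98), Add(81, 53)) = Mul(506, 134) = 67804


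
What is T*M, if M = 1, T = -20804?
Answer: -20804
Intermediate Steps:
T*M = -20804*1 = -20804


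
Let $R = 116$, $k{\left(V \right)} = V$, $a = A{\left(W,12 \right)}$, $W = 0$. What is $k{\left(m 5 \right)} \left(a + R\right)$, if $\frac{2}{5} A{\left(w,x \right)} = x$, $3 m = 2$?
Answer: $\frac{1460}{3} \approx 486.67$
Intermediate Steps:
$m = \frac{2}{3}$ ($m = \frac{1}{3} \cdot 2 = \frac{2}{3} \approx 0.66667$)
$A{\left(w,x \right)} = \frac{5 x}{2}$
$a = 30$ ($a = \frac{5}{2} \cdot 12 = 30$)
$k{\left(m 5 \right)} \left(a + R\right) = \frac{2}{3} \cdot 5 \left(30 + 116\right) = \frac{10}{3} \cdot 146 = \frac{1460}{3}$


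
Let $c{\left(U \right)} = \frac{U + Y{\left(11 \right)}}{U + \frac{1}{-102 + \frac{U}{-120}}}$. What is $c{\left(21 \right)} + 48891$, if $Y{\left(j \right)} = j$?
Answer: $\frac{4194343001}{85787} \approx 48893.0$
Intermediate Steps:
$c{\left(U \right)} = \frac{11 + U}{U + \frac{1}{-102 - \frac{U}{120}}}$ ($c{\left(U \right)} = \frac{U + 11}{U + \frac{1}{-102 + \frac{U}{-120}}} = \frac{11 + U}{U + \frac{1}{-102 + U \left(- \frac{1}{120}\right)}} = \frac{11 + U}{U + \frac{1}{-102 - \frac{U}{120}}}$)
$c{\left(21 \right)} + 48891 = \frac{134640 + 21^{2} + 12251 \cdot 21}{-120 + 21^{2} + 12240 \cdot 21} + 48891 = \frac{134640 + 441 + 257271}{-120 + 441 + 257040} + 48891 = \frac{1}{257361} \cdot 392352 + 48891 = \frac{130784}{85787} + 48891 = \frac{4194343001}{85787}$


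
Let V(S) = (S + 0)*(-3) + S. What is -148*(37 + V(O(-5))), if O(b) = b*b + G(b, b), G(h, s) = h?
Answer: 444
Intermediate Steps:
O(b) = b + b² (O(b) = b*b + b = b² + b = b + b²)
V(S) = -2*S (V(S) = S*(-3) + S = -3*S + S = -2*S)
-148*(37 + V(O(-5))) = -148*(37 - (-10)*(1 - 5)) = -148*(37 - (-10)*(-4)) = -148*(37 - 2*20) = -148*(37 - 40) = -148*(-3) = 444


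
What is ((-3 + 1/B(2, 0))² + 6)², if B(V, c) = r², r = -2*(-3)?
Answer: 369600625/1679616 ≈ 220.05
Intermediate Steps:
r = 6
B(V, c) = 36 (B(V, c) = 6² = 36)
((-3 + 1/B(2, 0))² + 6)² = ((-3 + 1/36)² + 6)² = ((-107/36)² + 6)² = (11449/1296 + 6)² = (19225/1296)² = 369600625/1679616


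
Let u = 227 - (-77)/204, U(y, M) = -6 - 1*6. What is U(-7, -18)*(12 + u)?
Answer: -48833/17 ≈ -2872.5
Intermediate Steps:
U(y, M) = -12 (U(y, M) = -6 - 6 = -12)
u = 46385/204 (u = 227 - (-77)/204 = 227 - 1*(-77/204) = 227 + 77/204 = 46385/204 ≈ 227.38)
U(-7, -18)*(12 + u) = -12*(12 + 46385/204) = -12*48833/204 = -48833/17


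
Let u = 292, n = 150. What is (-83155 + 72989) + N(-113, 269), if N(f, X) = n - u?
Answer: -10308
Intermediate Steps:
N(f, X) = -142 (N(f, X) = 150 - 1*292 = 150 - 292 = -142)
(-83155 + 72989) + N(-113, 269) = (-83155 + 72989) - 142 = -10166 - 142 = -10308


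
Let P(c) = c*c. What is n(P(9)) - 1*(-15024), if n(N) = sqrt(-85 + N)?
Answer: 15024 + 2*I ≈ 15024.0 + 2.0*I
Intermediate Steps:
P(c) = c**2
n(P(9)) - 1*(-15024) = sqrt(-85 + 9**2) - 1*(-15024) = sqrt(-85 + 81) + 15024 = sqrt(-4) + 15024 = 2*I + 15024 = 15024 + 2*I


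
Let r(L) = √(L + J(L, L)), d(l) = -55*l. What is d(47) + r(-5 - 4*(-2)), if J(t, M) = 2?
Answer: -2585 + √5 ≈ -2582.8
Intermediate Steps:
r(L) = √(2 + L) (r(L) = √(L + 2) = √(2 + L))
d(47) + r(-5 - 4*(-2)) = -55*47 + √(2 + (-5 - 4*(-2))) = -2585 + √(2 + (-5 + 8)) = -2585 + √(2 + 3) = -2585 + √5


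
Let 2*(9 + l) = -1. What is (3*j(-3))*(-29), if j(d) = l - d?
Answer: 1131/2 ≈ 565.50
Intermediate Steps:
l = -19/2 (l = -9 + (½)*(-1) = -9 - ½ = -19/2 ≈ -9.5000)
j(d) = -19/2 - d
(3*j(-3))*(-29) = (3*(-19/2 - 1*(-3)))*(-29) = (3*(-19/2 + 3))*(-29) = (3*(-13/2))*(-29) = -39/2*(-29) = 1131/2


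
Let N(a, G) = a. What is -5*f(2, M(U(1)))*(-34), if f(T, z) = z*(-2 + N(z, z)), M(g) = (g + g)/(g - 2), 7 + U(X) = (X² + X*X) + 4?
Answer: -1360/9 ≈ -151.11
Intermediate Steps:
U(X) = -3 + 2*X² (U(X) = -7 + ((X² + X*X) + 4) = -7 + ((X² + X²) + 4) = -7 + (2*X² + 4) = -7 + (4 + 2*X²) = -3 + 2*X²)
M(g) = 2*g/(-2 + g) (M(g) = (2*g)/(-2 + g) = 2*g/(-2 + g))
f(T, z) = z*(-2 + z)
-5*f(2, M(U(1)))*(-34) = -5*2*(-3 + 2*1²)/(-2 + (-3 + 2*1²))*(-2 + 2*(-3 + 2*1²)/(-2 + (-3 + 2*1²)))*(-34) = -5*2*(-3 + 2*1)/(-2 + (-3 + 2*1))*(-2 + 2*(-3 + 2*1)/(-2 + (-3 + 2*1)))*(-34) = -5*2*(-3 + 2)/(-2 + (-3 + 2))*(-2 + 2*(-3 + 2)/(-2 + (-3 + 2)))*(-34) = -5*2*(-1)/(-2 - 1)*(-2 + 2*(-1)/(-2 - 1))*(-34) = -5*2*(-1)/(-3)*(-2 + 2*(-1)/(-3))*(-34) = -5*2*(-1)*(-⅓)*(-2 + 2*(-1)*(-⅓))*(-34) = -10*(-2 + ⅔)/3*(-34) = -10*(-4)/(3*3)*(-34) = -5*(-8/9)*(-34) = (40/9)*(-34) = -1360/9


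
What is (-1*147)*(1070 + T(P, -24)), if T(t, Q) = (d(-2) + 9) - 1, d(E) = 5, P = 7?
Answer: -159201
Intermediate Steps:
T(t, Q) = 13 (T(t, Q) = (5 + 9) - 1 = 14 - 1 = 13)
(-1*147)*(1070 + T(P, -24)) = (-1*147)*(1070 + 13) = -147*1083 = -159201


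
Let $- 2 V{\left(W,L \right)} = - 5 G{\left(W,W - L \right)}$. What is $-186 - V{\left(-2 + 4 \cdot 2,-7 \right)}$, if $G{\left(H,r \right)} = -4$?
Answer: $-176$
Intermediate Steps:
$V{\left(W,L \right)} = -10$ ($V{\left(W,L \right)} = - \frac{\left(-5\right) \left(-4\right)}{2} = \left(- \frac{1}{2}\right) 20 = -10$)
$-186 - V{\left(-2 + 4 \cdot 2,-7 \right)} = -186 - -10 = -186 + 10 = -176$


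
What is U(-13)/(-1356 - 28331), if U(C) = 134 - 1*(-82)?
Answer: -216/29687 ≈ -0.0072759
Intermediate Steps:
U(C) = 216 (U(C) = 134 + 82 = 216)
U(-13)/(-1356 - 28331) = 216/(-1356 - 28331) = 216/(-29687) = 216*(-1/29687) = -216/29687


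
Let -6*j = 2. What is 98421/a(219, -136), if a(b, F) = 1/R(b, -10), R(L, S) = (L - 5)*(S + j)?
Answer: -217641638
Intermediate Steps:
j = -⅓ (j = -⅙*2 = -⅓ ≈ -0.33333)
R(L, S) = (-5 + L)*(-⅓ + S) (R(L, S) = (L - 5)*(S - ⅓) = (-5 + L)*(-⅓ + S))
a(b, F) = 1/(155/3 - 31*b/3) (a(b, F) = 1/(5/3 - 5*(-10) - b/3 + b*(-10)) = 1/(5/3 + 50 - b/3 - 10*b) = 1/(155/3 - 31*b/3))
98421/a(219, -136) = 98421/((3/(31*(5 - 1*219)))) = 98421/((3/(31*(5 - 219)))) = 98421/(((3/31)/(-214))) = 98421/(((3/31)*(-1/214))) = 98421/(-3/6634) = 98421*(-6634/3) = -217641638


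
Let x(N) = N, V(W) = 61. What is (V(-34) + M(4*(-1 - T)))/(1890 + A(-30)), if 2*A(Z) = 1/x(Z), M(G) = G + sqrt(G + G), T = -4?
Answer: 4380/113399 + 120*sqrt(6)/113399 ≈ 0.041217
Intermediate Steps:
M(G) = G + sqrt(2)*sqrt(G) (M(G) = G + sqrt(2*G) = G + sqrt(2)*sqrt(G))
A(Z) = 1/(2*Z)
(V(-34) + M(4*(-1 - T)))/(1890 + A(-30)) = (61 + (4*(-1 - 1*(-4)) + sqrt(2)*sqrt(4*(-1 - 1*(-4)))))/(1890 + (1/2)/(-30)) = (61 + (4*(-1 + 4) + sqrt(2)*sqrt(4*(-1 + 4))))/(1890 + (1/2)*(-1/30)) = (61 + (4*3 + sqrt(2)*sqrt(4*3)))/(1890 - 1/60) = (61 + (12 + sqrt(2)*sqrt(12)))/(113399/60) = (61 + (12 + sqrt(2)*(2*sqrt(3))))*(60/113399) = (61 + (12 + 2*sqrt(6)))*(60/113399) = (73 + 2*sqrt(6))*(60/113399) = 4380/113399 + 120*sqrt(6)/113399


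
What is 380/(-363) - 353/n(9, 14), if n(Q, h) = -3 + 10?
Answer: -130799/2541 ≈ -51.475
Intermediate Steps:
n(Q, h) = 7
380/(-363) - 353/n(9, 14) = 380/(-363) - 353/7 = 380*(-1/363) - 353*⅐ = -380/363 - 353/7 = -130799/2541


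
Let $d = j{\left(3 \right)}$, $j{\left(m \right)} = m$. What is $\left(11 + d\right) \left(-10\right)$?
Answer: $-140$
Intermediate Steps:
$d = 3$
$\left(11 + d\right) \left(-10\right) = \left(11 + 3\right) \left(-10\right) = 14 \left(-10\right) = -140$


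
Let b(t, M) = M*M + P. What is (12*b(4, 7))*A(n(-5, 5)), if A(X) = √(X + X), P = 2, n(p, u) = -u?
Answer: 612*I*√10 ≈ 1935.3*I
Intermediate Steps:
b(t, M) = 2 + M² (b(t, M) = M*M + 2 = M² + 2 = 2 + M²)
A(X) = √2*√X (A(X) = √(2*X) = √2*√X)
(12*b(4, 7))*A(n(-5, 5)) = (12*(2 + 7²))*(√2*√(-1*5)) = (12*(2 + 49))*(√2*√(-5)) = (12*51)*(√2*(I*√5)) = 612*(I*√10) = 612*I*√10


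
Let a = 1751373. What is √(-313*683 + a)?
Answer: √1537594 ≈ 1240.0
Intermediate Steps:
√(-313*683 + a) = √(-313*683 + 1751373) = √(-213779 + 1751373) = √1537594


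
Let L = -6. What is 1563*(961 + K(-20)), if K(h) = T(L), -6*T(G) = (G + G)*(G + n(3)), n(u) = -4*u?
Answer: 1445775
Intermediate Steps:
T(G) = -G*(-12 + G)/3 (T(G) = -(G + G)*(G - 4*3)/6 = -2*G*(G - 12)/6 = -2*G*(-12 + G)/6 = -G*(-12 + G)/3)
K(h) = -36 (K(h) = (⅓)*(-6)*(12 - 1*(-6)) = (⅓)*(-6)*(12 + 6) = (⅓)*(-6)*18 = -36)
1563*(961 + K(-20)) = 1563*(961 - 36) = 1563*925 = 1445775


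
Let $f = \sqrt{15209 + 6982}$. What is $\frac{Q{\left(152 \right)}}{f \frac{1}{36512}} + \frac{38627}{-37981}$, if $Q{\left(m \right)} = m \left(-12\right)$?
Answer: $- \frac{2033}{1999} - \frac{22199296 \sqrt{22191}}{7397} \approx -4.4707 \cdot 10^{5}$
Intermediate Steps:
$f = \sqrt{22191} \approx 148.97$
$Q{\left(m \right)} = - 12 m$
$\frac{Q{\left(152 \right)}}{f \frac{1}{36512}} + \frac{38627}{-37981} = \frac{\left(-12\right) 152}{\sqrt{22191} \cdot \frac{1}{36512}} + \frac{38627}{-37981} = - \frac{1824}{\sqrt{22191} \cdot \frac{1}{36512}} + 38627 \left(- \frac{1}{37981}\right) = - \frac{1824}{\frac{1}{36512} \sqrt{22191}} - \frac{2033}{1999} = - 1824 \frac{36512 \sqrt{22191}}{22191} - \frac{2033}{1999} = - \frac{22199296 \sqrt{22191}}{7397} - \frac{2033}{1999} = - \frac{2033}{1999} - \frac{22199296 \sqrt{22191}}{7397}$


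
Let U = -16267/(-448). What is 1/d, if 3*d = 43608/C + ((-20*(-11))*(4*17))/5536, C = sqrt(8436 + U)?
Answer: -3683738815350/101987846104695077 + 125293807872*sqrt(26569165)/101987846104695077 ≈ 0.0062963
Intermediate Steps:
U = 16267/448 (U = -16267*(-1/448) = 16267/448 ≈ 36.310)
C = sqrt(26569165)/56 (C = sqrt(8436 + 16267/448) = sqrt(3795595/448) = sqrt(26569165)/56 ≈ 92.045)
d = 935/1038 + 116288*sqrt(26569165)/3795595 (d = (43608/((sqrt(26569165)/56)) + ((-20*(-11))*(4*17))/5536)/3 = (43608*(8*sqrt(26569165)/3795595) + (220*68)*(1/5536))/3 = (348864*sqrt(26569165)/3795595 + 14960*(1/5536))/3 = (348864*sqrt(26569165)/3795595 + 935/346)/3 = (935/346 + 348864*sqrt(26569165)/3795595)/3 = 935/1038 + 116288*sqrt(26569165)/3795595 ≈ 158.82)
1/d = 1/(935/1038 + 116288*sqrt(26569165)/3795595)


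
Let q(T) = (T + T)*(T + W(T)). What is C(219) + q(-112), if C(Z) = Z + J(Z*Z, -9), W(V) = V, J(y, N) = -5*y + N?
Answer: -189419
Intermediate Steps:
J(y, N) = N - 5*y
q(T) = 4*T² (q(T) = (T + T)*(T + T) = (2*T)*(2*T) = 4*T²)
C(Z) = -9 + Z - 5*Z² (C(Z) = Z + (-9 - 5*Z*Z) = Z + (-9 - 5*Z²) = -9 + Z - 5*Z²)
C(219) + q(-112) = (-9 + 219 - 5*219²) + 4*(-112)² = (-9 + 219 - 5*47961) + 4*12544 = (-9 + 219 - 239805) + 50176 = -239595 + 50176 = -189419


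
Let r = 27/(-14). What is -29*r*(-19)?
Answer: -14877/14 ≈ -1062.6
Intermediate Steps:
r = -27/14 (r = 27*(-1/14) = -27/14 ≈ -1.9286)
-29*r*(-19) = -29*(-27/14)*(-19) = (783/14)*(-19) = -14877/14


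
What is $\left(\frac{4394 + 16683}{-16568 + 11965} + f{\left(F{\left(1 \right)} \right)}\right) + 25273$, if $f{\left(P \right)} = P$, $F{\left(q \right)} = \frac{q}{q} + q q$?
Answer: $\frac{116319748}{4603} \approx 25270.0$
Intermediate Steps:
$F{\left(q \right)} = 1 + q^{2}$
$\left(\frac{4394 + 16683}{-16568 + 11965} + f{\left(F{\left(1 \right)} \right)}\right) + 25273 = \left(\frac{4394 + 16683}{-16568 + 11965} + \left(1 + 1^{2}\right)\right) + 25273 = \left(\frac{21077}{-4603} + \left(1 + 1\right)\right) + 25273 = \left(21077 \left(- \frac{1}{4603}\right) + 2\right) + 25273 = \left(- \frac{21077}{4603} + 2\right) + 25273 = - \frac{11871}{4603} + 25273 = \frac{116319748}{4603}$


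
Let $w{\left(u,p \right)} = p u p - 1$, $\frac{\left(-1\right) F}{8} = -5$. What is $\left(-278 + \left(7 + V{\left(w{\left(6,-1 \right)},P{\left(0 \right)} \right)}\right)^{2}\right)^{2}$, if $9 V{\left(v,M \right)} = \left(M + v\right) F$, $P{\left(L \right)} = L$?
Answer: $\frac{2176315801}{6561} \approx 3.3171 \cdot 10^{5}$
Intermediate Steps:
$F = 40$ ($F = \left(-8\right) \left(-5\right) = 40$)
$w{\left(u,p \right)} = -1 + u p^{2}$ ($w{\left(u,p \right)} = u p^{2} - 1 = -1 + u p^{2}$)
$V{\left(v,M \right)} = \frac{40 M}{9} + \frac{40 v}{9}$ ($V{\left(v,M \right)} = \frac{\left(M + v\right) 40}{9} = \frac{40 M + 40 v}{9} = \frac{40 M}{9} + \frac{40 v}{9}$)
$\left(-278 + \left(7 + V{\left(w{\left(6,-1 \right)},P{\left(0 \right)} \right)}\right)^{2}\right)^{2} = \left(-278 + \left(7 + \left(\frac{40}{9} \cdot 0 + \frac{40 \left(-1 + 6 \left(-1\right)^{2}\right)}{9}\right)\right)^{2}\right)^{2} = \left(-278 + \left(7 + \left(0 + \frac{40 \left(-1 + 6 \cdot 1\right)}{9}\right)\right)^{2}\right)^{2} = \left(-278 + \left(7 + \left(0 + \frac{40 \left(-1 + 6\right)}{9}\right)\right)^{2}\right)^{2} = \left(-278 + \left(7 + \left(0 + \frac{40}{9} \cdot 5\right)\right)^{2}\right)^{2} = \left(-278 + \left(7 + \left(0 + \frac{200}{9}\right)\right)^{2}\right)^{2} = \left(-278 + \left(7 + \frac{200}{9}\right)^{2}\right)^{2} = \left(-278 + \left(\frac{263}{9}\right)^{2}\right)^{2} = \left(-278 + \frac{69169}{81}\right)^{2} = \left(\frac{46651}{81}\right)^{2} = \frac{2176315801}{6561}$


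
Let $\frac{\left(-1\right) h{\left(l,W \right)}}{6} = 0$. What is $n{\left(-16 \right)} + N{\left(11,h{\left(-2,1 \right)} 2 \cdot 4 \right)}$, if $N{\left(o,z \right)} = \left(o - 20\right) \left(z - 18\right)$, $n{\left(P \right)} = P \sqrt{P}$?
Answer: $162 - 64 i \approx 162.0 - 64.0 i$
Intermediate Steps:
$h{\left(l,W \right)} = 0$ ($h{\left(l,W \right)} = \left(-6\right) 0 = 0$)
$n{\left(P \right)} = P^{\frac{3}{2}}$
$N{\left(o,z \right)} = \left(-20 + o\right) \left(-18 + z\right)$
$n{\left(-16 \right)} + N{\left(11,h{\left(-2,1 \right)} 2 \cdot 4 \right)} = \left(-16\right)^{\frac{3}{2}} + \left(360 - 20 \cdot 0 \cdot 2 \cdot 4 - 198 + 11 \cdot 0 \cdot 2 \cdot 4\right) = - 64 i + \left(360 - 20 \cdot 0 \cdot 4 - 198 + 11 \cdot 0 \cdot 4\right) = - 64 i + \left(360 - 0 - 198 + 11 \cdot 0\right) = - 64 i + \left(360 + 0 - 198 + 0\right) = - 64 i + 162 = 162 - 64 i$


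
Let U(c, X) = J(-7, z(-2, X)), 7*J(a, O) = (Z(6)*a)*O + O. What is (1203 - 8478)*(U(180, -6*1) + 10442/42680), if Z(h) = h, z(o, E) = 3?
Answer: 38824095/308 ≈ 1.2605e+5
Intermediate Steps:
J(a, O) = O/7 + 6*O*a/7 (J(a, O) = ((6*a)*O + O)/7 = (6*O*a + O)/7 = (O + 6*O*a)/7 = O/7 + 6*O*a/7)
U(c, X) = -123/7 (U(c, X) = (⅐)*3*(1 + 6*(-7)) = (⅐)*3*(1 - 42) = (⅐)*3*(-41) = -123/7)
(1203 - 8478)*(U(180, -6*1) + 10442/42680) = (1203 - 8478)*(-123/7 + 10442/42680) = -7275*(-123/7 + 10442*(1/42680)) = -7275*(-123/7 + 5221/21340) = -7275*(-2588273/149380) = 38824095/308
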